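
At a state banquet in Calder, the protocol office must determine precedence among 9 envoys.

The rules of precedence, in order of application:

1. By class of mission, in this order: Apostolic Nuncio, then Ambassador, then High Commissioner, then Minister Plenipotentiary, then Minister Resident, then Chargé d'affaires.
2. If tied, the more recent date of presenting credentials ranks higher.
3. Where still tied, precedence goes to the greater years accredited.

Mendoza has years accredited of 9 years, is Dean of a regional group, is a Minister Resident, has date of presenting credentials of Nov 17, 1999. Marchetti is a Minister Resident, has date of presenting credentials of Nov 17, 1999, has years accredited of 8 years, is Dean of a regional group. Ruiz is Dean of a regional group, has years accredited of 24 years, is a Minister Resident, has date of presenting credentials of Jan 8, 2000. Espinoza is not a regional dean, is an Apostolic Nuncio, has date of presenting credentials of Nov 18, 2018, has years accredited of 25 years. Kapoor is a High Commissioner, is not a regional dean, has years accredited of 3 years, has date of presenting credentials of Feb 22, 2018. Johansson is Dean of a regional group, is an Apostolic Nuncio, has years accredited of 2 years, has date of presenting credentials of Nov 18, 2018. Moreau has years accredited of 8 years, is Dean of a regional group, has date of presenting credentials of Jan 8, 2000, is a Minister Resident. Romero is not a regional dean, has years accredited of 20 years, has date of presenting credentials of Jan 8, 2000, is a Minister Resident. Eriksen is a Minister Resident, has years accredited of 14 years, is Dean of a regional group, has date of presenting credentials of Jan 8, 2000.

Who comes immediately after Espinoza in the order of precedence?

By class of mission: Espinoza and Johansson (Apostolic Nuncio); then Kapoor (High Commissioner); then Ruiz, Romero, Eriksen, Moreau, Mendoza and Marchetti (Minister Resident).
Espinoza and Johansson both have date of presenting credentials Nov 18, 2018, so the next rule applies.
Among Espinoza and Johansson, by years accredited (higher first): Espinoza (25 years) before Johansson (2 years).
Among Ruiz, Romero, Eriksen, Moreau, Mendoza and Marchetti, by date of presenting credentials (later first): Ruiz, Romero, Eriksen and Moreau (Jan 8, 2000) before Mendoza and Marchetti (Nov 17, 1999).
Among Ruiz, Romero, Eriksen and Moreau, by years accredited (higher first): Ruiz (24 years) before Romero (20 years) before Eriksen (14 years) before Moreau (8 years).
Among Mendoza and Marchetti, by years accredited (higher first): Mendoza (9 years) before Marchetti (8 years).
Order: Espinoza, Johansson, Kapoor, Ruiz, Romero, Eriksen, Moreau, Mendoza, Marchetti.

Johansson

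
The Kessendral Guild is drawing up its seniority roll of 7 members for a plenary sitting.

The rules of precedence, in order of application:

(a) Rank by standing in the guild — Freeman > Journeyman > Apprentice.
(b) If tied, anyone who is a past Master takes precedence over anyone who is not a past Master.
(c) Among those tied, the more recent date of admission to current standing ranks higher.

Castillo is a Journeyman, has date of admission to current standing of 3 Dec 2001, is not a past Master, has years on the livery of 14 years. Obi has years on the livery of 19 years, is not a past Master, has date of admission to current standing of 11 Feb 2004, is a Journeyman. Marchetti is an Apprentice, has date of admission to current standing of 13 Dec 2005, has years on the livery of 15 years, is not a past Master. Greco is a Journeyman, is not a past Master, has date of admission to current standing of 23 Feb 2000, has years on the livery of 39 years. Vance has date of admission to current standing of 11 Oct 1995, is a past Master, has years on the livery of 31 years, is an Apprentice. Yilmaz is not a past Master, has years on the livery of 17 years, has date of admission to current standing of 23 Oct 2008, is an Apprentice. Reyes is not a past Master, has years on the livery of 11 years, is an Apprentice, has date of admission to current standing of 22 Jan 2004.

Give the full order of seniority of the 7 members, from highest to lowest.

By standing in the guild: Obi, Castillo and Greco (Journeyman); then Vance, Yilmaz, Marchetti and Reyes (Apprentice).
Obi, Castillo and Greco are each not a past Master, so the next rule applies.
Among Obi, Castillo and Greco, by date of admission to current standing (later first): Obi (11 Feb 2004) before Castillo (3 Dec 2001) before Greco (23 Feb 2000).
Among Vance, Yilmaz, Marchetti and Reyes, a past Master before not a past Master: Vance (a past Master) before Yilmaz, Marchetti and Reyes (not a past Master).
Among Yilmaz, Marchetti and Reyes, by date of admission to current standing (later first): Yilmaz (23 Oct 2008) before Marchetti (13 Dec 2005) before Reyes (22 Jan 2004).
Full order: Obi, Castillo, Greco, Vance, Yilmaz, Marchetti, Reyes.

Obi, Castillo, Greco, Vance, Yilmaz, Marchetti, Reyes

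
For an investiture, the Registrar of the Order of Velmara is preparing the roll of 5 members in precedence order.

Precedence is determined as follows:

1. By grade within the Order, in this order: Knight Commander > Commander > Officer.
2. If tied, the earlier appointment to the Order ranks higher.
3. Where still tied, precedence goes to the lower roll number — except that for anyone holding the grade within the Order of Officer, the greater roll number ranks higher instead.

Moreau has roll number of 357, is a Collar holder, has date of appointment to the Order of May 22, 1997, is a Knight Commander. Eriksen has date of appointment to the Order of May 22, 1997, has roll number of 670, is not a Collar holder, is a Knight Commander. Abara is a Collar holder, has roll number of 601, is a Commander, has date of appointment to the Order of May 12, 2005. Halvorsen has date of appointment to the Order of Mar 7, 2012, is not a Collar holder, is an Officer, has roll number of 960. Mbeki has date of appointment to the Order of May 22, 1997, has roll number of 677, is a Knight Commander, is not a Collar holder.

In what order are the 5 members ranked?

By grade within the Order: Moreau, Eriksen and Mbeki (Knight Commander); then Abara (Commander); then Halvorsen (Officer).
Moreau, Eriksen and Mbeki all have date of appointment to the Order May 22, 1997, so the next rule applies.
Among Moreau, Eriksen and Mbeki, by roll number (lower first): Moreau (357) before Eriksen (670) before Mbeki (677).
Full order: Moreau, Eriksen, Mbeki, Abara, Halvorsen.

Moreau, Eriksen, Mbeki, Abara, Halvorsen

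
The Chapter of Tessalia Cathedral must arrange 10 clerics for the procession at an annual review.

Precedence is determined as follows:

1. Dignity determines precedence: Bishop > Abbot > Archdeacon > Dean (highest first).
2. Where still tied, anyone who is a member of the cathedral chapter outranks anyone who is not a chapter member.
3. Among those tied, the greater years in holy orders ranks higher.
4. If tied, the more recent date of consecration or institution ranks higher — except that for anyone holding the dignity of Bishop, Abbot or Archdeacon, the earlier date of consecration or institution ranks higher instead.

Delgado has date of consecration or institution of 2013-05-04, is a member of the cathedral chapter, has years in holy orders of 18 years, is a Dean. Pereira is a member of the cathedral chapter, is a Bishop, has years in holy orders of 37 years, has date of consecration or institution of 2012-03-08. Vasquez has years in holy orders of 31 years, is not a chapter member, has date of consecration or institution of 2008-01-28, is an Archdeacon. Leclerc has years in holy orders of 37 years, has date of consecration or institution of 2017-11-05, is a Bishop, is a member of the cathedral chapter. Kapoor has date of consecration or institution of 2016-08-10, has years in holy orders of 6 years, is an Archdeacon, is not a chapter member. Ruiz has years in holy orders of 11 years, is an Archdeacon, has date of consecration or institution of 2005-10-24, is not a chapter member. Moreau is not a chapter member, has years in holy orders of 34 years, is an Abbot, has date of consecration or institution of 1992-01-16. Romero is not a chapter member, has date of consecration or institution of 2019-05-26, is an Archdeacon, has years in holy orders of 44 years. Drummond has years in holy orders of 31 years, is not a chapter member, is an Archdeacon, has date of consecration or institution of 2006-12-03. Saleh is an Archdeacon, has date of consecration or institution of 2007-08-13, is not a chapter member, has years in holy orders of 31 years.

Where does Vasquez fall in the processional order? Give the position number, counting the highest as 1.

By dignity: Pereira and Leclerc (Bishop); then Moreau (Abbot); then Romero, Drummond, Saleh, Vasquez, Ruiz and Kapoor (Archdeacon); then Delgado (Dean).
Pereira and Leclerc are each a member of the cathedral chapter, so the next rule applies.
Pereira and Leclerc both have years in holy orders 37 years, so the next rule applies.
Among Pereira and Leclerc, by date of consecration or institution (earlier first) (reversed rule for this group): Pereira (2012-03-08) before Leclerc (2017-11-05).
Romero, Drummond, Saleh, Vasquez, Ruiz and Kapoor are each not a chapter member, so the next rule applies.
Among Romero, Drummond, Saleh, Vasquez, Ruiz and Kapoor, by years in holy orders (higher first): Romero (44 years) before Drummond, Saleh and Vasquez (31 years) before Ruiz (11 years) before Kapoor (6 years).
Among Drummond, Saleh and Vasquez, by date of consecration or institution (earlier first) (reversed rule for this group): Drummond (2006-12-03) before Saleh (2007-08-13) before Vasquez (2008-01-28).
Order: Pereira, Leclerc, Moreau, Romero, Drummond, Saleh, Vasquez, Ruiz, Kapoor, Delgado. So position 7.

7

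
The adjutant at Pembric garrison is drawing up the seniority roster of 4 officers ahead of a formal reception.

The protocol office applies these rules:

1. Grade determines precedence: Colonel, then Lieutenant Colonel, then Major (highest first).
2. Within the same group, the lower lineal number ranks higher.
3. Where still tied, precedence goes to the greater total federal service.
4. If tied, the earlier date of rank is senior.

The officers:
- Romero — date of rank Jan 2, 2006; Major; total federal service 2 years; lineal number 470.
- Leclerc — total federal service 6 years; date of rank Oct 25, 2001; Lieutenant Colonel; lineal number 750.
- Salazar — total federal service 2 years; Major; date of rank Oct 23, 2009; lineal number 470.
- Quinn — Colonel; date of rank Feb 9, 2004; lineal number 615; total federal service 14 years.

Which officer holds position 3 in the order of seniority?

Romero

By grade: Quinn (Colonel); then Leclerc (Lieutenant Colonel); then Romero and Salazar (Major).
Romero and Salazar both have lineal number 470, so the next rule applies.
Romero and Salazar both have total federal service 2 years, so the next rule applies.
Among Romero and Salazar, by date of rank (earlier first): Romero (Jan 2, 2006) before Salazar (Oct 23, 2009).
Order: Quinn, Leclerc, Romero, Salazar.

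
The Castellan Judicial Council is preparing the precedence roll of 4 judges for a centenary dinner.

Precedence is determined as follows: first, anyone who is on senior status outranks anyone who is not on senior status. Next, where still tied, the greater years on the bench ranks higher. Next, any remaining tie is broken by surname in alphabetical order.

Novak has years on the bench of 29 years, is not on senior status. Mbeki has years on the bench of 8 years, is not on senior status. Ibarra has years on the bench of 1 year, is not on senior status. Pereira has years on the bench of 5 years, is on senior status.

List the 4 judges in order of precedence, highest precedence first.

Pereira, Novak, Mbeki, Ibarra

By the first rule: Pereira (on senior status); then Novak, Mbeki and Ibarra (each not on senior status).
Among Novak, Mbeki and Ibarra, by years on the bench (higher first): Novak (29 years) before Mbeki (8 years) before Ibarra (1 year).
Full order: Pereira, Novak, Mbeki, Ibarra.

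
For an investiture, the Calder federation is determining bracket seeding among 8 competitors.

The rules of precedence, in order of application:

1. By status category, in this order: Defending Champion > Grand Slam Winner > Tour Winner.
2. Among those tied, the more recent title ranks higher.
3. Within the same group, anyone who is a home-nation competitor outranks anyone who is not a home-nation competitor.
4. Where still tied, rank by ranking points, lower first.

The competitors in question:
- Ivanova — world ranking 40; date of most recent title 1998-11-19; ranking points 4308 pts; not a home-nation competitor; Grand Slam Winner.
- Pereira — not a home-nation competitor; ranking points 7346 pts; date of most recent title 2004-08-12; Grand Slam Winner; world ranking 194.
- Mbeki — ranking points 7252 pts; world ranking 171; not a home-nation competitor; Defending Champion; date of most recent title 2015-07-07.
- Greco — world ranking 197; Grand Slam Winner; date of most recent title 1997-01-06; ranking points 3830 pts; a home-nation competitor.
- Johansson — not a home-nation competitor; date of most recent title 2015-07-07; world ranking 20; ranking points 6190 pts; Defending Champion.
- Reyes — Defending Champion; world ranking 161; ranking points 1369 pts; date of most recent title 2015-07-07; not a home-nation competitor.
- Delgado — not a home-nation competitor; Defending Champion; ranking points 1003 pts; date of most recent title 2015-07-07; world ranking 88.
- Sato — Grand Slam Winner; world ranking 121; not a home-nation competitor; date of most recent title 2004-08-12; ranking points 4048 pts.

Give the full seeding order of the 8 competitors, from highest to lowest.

By status category: Delgado, Reyes, Johansson and Mbeki (Defending Champion); then Sato, Pereira, Ivanova and Greco (Grand Slam Winner).
Delgado, Reyes, Johansson and Mbeki all have date of most recent title 2015-07-07, so the next rule applies.
Delgado, Reyes, Johansson and Mbeki are each not a home-nation competitor, so the next rule applies.
Among Delgado, Reyes, Johansson and Mbeki, by ranking points (lower first): Delgado (1003 pts) before Reyes (1369 pts) before Johansson (6190 pts) before Mbeki (7252 pts).
Among Sato, Pereira, Ivanova and Greco, by date of most recent title (later first): Sato and Pereira (2004-08-12) before Ivanova (1998-11-19) before Greco (1997-01-06).
Sato and Pereira are each not a home-nation competitor, so the next rule applies.
Among Sato and Pereira, by ranking points (lower first): Sato (4048 pts) before Pereira (7346 pts).
Full order: Delgado, Reyes, Johansson, Mbeki, Sato, Pereira, Ivanova, Greco.

Delgado, Reyes, Johansson, Mbeki, Sato, Pereira, Ivanova, Greco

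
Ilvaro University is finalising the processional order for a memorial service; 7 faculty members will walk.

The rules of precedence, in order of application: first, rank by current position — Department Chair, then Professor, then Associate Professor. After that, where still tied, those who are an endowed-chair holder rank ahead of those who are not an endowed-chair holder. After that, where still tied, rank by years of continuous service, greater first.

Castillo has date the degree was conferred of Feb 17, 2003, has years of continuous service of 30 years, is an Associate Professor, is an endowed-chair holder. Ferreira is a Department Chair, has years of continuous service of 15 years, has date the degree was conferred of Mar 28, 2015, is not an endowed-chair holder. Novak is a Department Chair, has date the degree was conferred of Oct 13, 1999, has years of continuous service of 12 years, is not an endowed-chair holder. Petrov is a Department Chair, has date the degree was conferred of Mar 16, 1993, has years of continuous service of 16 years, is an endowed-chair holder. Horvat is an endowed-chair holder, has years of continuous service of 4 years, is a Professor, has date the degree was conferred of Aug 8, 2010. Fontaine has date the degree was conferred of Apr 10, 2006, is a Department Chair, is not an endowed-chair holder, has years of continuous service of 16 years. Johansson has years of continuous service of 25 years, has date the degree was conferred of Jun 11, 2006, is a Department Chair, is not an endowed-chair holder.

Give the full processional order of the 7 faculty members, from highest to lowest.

By current position: Petrov, Johansson, Fontaine, Ferreira and Novak (Department Chair); then Horvat (Professor); then Castillo (Associate Professor).
Among Petrov, Johansson, Fontaine, Ferreira and Novak, an endowed-chair holder before not an endowed-chair holder: Petrov (an endowed-chair holder) before Johansson, Fontaine, Ferreira and Novak (not an endowed-chair holder).
Among Johansson, Fontaine, Ferreira and Novak, by years of continuous service (higher first): Johansson (25 years) before Fontaine (16 years) before Ferreira (15 years) before Novak (12 years).
Full order: Petrov, Johansson, Fontaine, Ferreira, Novak, Horvat, Castillo.

Petrov, Johansson, Fontaine, Ferreira, Novak, Horvat, Castillo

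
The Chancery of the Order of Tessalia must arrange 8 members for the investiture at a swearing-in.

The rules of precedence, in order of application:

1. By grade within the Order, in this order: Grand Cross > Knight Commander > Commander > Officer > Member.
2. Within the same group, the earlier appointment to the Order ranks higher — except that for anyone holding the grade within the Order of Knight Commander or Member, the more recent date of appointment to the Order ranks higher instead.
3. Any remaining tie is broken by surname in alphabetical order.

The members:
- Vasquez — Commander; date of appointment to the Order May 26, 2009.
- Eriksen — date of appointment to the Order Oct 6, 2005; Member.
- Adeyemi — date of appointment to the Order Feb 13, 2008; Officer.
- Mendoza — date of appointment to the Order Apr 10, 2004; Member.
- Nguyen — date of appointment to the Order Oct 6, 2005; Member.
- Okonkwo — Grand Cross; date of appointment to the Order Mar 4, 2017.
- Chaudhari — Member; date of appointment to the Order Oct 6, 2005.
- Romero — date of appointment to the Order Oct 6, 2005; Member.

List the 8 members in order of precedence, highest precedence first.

By grade within the Order: Okonkwo (Grand Cross); then Vasquez (Commander); then Adeyemi (Officer); then Chaudhari, Eriksen, Nguyen, Romero and Mendoza (Member).
Among Chaudhari, Eriksen, Nguyen, Romero and Mendoza, by date of appointment to the Order (later first) (reversed rule for this group): Chaudhari, Eriksen, Nguyen and Romero (Oct 6, 2005) before Mendoza (Apr 10, 2004).
Among Chaudhari, Eriksen, Nguyen and Romero, alphabetically by surname: Chaudhari before Eriksen before Nguyen before Romero.
Full order: Okonkwo, Vasquez, Adeyemi, Chaudhari, Eriksen, Nguyen, Romero, Mendoza.

Okonkwo, Vasquez, Adeyemi, Chaudhari, Eriksen, Nguyen, Romero, Mendoza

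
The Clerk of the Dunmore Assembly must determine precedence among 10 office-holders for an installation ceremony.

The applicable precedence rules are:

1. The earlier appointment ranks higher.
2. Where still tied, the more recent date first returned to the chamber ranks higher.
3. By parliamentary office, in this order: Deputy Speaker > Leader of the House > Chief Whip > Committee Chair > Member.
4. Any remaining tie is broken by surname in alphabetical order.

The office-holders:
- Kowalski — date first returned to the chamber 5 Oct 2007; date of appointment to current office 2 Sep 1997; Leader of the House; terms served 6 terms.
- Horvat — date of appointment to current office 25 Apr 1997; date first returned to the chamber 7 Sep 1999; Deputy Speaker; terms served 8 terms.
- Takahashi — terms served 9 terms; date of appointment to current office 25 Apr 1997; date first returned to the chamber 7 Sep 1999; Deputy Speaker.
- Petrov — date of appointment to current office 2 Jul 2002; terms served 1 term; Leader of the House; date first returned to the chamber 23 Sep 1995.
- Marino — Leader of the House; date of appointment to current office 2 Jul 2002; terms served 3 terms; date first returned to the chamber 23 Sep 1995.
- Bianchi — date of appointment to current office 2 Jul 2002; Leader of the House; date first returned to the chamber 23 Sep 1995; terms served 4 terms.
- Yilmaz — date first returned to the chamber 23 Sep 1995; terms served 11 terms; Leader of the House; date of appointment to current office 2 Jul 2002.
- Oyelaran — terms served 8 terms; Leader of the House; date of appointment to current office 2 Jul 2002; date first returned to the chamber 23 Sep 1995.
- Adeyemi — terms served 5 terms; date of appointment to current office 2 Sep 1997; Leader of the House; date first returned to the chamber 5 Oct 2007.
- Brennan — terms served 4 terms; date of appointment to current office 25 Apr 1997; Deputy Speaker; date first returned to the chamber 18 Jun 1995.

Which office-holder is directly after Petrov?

By date of appointment to current office (earlier first): Horvat, Takahashi and Brennan (each 25 Apr 1997); then Adeyemi and Kowalski (both 2 Sep 1997); then Bianchi, Marino, Oyelaran, Petrov and Yilmaz (each 2 Jul 2002).
Among Horvat, Takahashi and Brennan, by date first returned to the chamber (later first): Horvat and Takahashi (7 Sep 1999) before Brennan (18 Jun 1995).
Horvat and Takahashi are each Deputy Speaker, so the next rule applies.
Among Horvat and Takahashi, alphabetically by surname: Horvat before Takahashi.
Adeyemi and Kowalski both have date first returned to the chamber 5 Oct 2007, so the next rule applies.
Adeyemi and Kowalski are each Leader of the House, so the next rule applies.
Among Adeyemi and Kowalski, alphabetically by surname: Adeyemi before Kowalski.
Bianchi, Marino, Oyelaran, Petrov and Yilmaz all have date first returned to the chamber 23 Sep 1995, so the next rule applies.
Bianchi, Marino, Oyelaran, Petrov and Yilmaz are each Leader of the House, so the next rule applies.
Among Bianchi, Marino, Oyelaran, Petrov and Yilmaz, alphabetically by surname: Bianchi before Marino before Oyelaran before Petrov before Yilmaz.
Order: Horvat, Takahashi, Brennan, Adeyemi, Kowalski, Bianchi, Marino, Oyelaran, Petrov, Yilmaz.

Yilmaz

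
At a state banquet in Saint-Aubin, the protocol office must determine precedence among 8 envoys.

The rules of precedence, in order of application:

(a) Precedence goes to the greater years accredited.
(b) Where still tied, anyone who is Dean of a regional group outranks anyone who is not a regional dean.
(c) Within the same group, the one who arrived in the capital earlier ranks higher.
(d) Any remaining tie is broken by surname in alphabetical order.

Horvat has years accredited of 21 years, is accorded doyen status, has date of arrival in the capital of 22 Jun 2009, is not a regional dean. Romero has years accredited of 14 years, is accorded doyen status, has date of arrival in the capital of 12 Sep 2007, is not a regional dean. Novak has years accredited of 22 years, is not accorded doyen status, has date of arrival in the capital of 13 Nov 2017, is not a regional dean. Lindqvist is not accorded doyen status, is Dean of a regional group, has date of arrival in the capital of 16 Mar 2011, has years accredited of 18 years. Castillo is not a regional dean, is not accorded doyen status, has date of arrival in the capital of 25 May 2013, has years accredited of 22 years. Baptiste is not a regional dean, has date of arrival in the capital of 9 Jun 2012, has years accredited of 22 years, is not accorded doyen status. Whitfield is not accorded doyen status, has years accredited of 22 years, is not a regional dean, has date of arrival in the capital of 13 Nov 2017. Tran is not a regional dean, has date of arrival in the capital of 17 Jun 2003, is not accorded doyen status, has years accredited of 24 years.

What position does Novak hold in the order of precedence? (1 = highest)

By years accredited (higher first): Tran (24 years); then Baptiste, Castillo, Novak and Whitfield (each 22 years); then Horvat (21 years); then Lindqvist (18 years); then Romero (14 years).
Baptiste, Castillo, Novak and Whitfield are each not a regional dean, so the next rule applies.
Among Baptiste, Castillo, Novak and Whitfield, by date of arrival in the capital (earlier first): Baptiste (9 Jun 2012) before Castillo (25 May 2013) before Novak and Whitfield (13 Nov 2017).
Among Novak and Whitfield, alphabetically by surname: Novak before Whitfield.
Order: Tran, Baptiste, Castillo, Novak, Whitfield, Horvat, Lindqvist, Romero. So position 4.

4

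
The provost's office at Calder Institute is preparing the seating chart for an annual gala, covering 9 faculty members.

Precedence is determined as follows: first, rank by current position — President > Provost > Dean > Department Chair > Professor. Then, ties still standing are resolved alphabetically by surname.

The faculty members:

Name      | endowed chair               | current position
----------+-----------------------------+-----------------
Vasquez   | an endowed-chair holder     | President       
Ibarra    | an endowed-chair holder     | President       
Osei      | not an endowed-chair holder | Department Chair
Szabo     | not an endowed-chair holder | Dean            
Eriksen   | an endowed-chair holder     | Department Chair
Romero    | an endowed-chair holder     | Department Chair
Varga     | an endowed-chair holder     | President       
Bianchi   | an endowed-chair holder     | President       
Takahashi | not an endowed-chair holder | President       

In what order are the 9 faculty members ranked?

By current position: Bianchi, Ibarra, Takahashi, Varga and Vasquez (President); then Szabo (Dean); then Eriksen, Osei and Romero (Department Chair).
Among Bianchi, Ibarra, Takahashi, Varga and Vasquez, alphabetically by surname: Bianchi before Ibarra before Takahashi before Varga before Vasquez.
Among Eriksen, Osei and Romero, alphabetically by surname: Eriksen before Osei before Romero.
Full order: Bianchi, Ibarra, Takahashi, Varga, Vasquez, Szabo, Eriksen, Osei, Romero.

Bianchi, Ibarra, Takahashi, Varga, Vasquez, Szabo, Eriksen, Osei, Romero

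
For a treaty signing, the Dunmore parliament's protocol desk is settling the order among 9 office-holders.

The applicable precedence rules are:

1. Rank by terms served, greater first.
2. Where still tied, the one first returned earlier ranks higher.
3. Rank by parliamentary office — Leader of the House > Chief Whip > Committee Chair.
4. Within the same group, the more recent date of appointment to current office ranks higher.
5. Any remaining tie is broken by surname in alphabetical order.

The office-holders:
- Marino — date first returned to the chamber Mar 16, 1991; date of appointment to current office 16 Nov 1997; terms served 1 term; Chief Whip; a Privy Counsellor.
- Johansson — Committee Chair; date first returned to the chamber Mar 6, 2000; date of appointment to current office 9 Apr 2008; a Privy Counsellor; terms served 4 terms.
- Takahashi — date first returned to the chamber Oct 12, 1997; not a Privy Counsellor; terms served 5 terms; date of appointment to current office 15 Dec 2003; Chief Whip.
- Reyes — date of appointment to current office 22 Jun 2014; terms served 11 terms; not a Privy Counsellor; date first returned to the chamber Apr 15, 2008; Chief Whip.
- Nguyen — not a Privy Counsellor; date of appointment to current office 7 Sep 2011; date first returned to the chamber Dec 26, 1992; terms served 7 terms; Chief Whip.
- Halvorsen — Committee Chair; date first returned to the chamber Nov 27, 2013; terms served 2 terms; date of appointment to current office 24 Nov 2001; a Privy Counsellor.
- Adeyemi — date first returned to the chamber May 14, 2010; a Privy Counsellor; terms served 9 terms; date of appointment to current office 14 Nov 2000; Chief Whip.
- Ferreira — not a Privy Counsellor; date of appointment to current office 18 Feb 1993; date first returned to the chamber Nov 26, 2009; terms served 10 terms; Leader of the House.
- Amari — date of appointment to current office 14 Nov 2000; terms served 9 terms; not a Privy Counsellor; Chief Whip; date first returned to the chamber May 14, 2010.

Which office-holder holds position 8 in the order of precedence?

Halvorsen

By terms served (higher first): Reyes (11 terms); then Ferreira (10 terms); then Adeyemi and Amari (both 9 terms); then Nguyen (7 terms); then Takahashi (5 terms); then Johansson (4 terms); then Halvorsen (2 terms); then Marino (1 term).
Adeyemi and Amari both have date first returned to the chamber May 14, 2010, so the next rule applies.
Adeyemi and Amari are each Chief Whip, so the next rule applies.
Adeyemi and Amari both have date of appointment to current office 14 Nov 2000, so the next rule applies.
Among Adeyemi and Amari, alphabetically by surname: Adeyemi before Amari.
Order: Reyes, Ferreira, Adeyemi, Amari, Nguyen, Takahashi, Johansson, Halvorsen, Marino.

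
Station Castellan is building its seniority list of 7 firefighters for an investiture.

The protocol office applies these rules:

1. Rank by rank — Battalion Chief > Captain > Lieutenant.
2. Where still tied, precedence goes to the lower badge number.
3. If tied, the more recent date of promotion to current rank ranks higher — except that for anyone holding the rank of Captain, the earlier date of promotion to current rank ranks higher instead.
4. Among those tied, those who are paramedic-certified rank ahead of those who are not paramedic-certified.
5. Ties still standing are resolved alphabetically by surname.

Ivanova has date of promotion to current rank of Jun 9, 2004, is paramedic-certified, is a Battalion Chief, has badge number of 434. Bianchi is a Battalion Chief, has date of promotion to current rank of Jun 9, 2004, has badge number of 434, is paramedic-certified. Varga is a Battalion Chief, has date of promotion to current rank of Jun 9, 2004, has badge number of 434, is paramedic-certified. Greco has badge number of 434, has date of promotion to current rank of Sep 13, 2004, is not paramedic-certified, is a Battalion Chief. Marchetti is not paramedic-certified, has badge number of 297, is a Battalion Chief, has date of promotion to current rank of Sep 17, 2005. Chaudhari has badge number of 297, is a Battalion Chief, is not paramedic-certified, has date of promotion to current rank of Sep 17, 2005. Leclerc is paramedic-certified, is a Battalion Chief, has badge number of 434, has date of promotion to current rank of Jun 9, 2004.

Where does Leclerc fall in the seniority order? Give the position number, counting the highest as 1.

By rank: Chaudhari, Marchetti, Greco, Bianchi, Ivanova, Leclerc and Varga (Battalion Chief).
Among Chaudhari, Marchetti, Greco, Bianchi, Ivanova, Leclerc and Varga, by badge number (lower first): Chaudhari and Marchetti (297) before Greco, Bianchi, Ivanova, Leclerc and Varga (434).
Chaudhari and Marchetti both have date of promotion to current rank Sep 17, 2005, so the next rule applies.
Chaudhari and Marchetti are each not paramedic-certified, so the next rule applies.
Among Chaudhari and Marchetti, alphabetically by surname: Chaudhari before Marchetti.
Among Greco, Bianchi, Ivanova, Leclerc and Varga, by date of promotion to current rank (later first): Greco (Sep 13, 2004) before Bianchi, Ivanova, Leclerc and Varga (Jun 9, 2004).
Bianchi, Ivanova, Leclerc and Varga are each paramedic-certified, so the next rule applies.
Among Bianchi, Ivanova, Leclerc and Varga, alphabetically by surname: Bianchi before Ivanova before Leclerc before Varga.
Order: Chaudhari, Marchetti, Greco, Bianchi, Ivanova, Leclerc, Varga. So position 6.

6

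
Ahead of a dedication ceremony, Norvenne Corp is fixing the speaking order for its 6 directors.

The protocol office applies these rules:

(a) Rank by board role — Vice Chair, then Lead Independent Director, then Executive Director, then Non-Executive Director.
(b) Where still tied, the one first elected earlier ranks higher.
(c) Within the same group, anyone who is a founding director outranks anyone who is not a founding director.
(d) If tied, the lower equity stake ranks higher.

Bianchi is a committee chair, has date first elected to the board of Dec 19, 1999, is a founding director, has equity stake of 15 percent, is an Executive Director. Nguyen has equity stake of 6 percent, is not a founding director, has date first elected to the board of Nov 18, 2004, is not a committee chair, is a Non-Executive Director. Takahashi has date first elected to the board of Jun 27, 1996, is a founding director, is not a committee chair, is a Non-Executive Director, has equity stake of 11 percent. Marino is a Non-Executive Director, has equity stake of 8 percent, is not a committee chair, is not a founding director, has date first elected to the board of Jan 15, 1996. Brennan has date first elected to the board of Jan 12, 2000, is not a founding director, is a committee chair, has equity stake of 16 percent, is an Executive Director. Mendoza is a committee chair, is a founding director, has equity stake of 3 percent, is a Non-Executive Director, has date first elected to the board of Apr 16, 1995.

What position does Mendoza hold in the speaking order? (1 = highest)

3

By board role: Bianchi and Brennan (Executive Director); then Mendoza, Marino, Takahashi and Nguyen (Non-Executive Director).
Among Bianchi and Brennan, by date first elected to the board (earlier first): Bianchi (Dec 19, 1999) before Brennan (Jan 12, 2000).
Among Mendoza, Marino, Takahashi and Nguyen, by date first elected to the board (earlier first): Mendoza (Apr 16, 1995) before Marino (Jan 15, 1996) before Takahashi (Jun 27, 1996) before Nguyen (Nov 18, 2004).
Order: Bianchi, Brennan, Mendoza, Marino, Takahashi, Nguyen. So position 3.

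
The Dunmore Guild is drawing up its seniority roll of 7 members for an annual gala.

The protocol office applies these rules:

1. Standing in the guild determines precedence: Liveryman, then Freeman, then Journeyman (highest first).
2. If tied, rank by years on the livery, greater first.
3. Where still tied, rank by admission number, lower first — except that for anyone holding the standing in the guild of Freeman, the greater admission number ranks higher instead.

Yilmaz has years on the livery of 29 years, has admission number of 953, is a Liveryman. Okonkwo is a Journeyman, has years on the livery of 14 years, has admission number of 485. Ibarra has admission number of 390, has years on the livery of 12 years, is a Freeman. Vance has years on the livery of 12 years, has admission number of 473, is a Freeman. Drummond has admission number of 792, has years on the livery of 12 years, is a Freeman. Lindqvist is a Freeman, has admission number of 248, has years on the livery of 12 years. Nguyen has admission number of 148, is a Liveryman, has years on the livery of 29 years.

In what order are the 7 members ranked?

Nguyen, Yilmaz, Drummond, Vance, Ibarra, Lindqvist, Okonkwo

By standing in the guild: Nguyen and Yilmaz (Liveryman); then Drummond, Vance, Ibarra and Lindqvist (Freeman); then Okonkwo (Journeyman).
Nguyen and Yilmaz both have years on the livery 29 years, so the next rule applies.
Among Nguyen and Yilmaz, by admission number (lower first): Nguyen (148) before Yilmaz (953).
Drummond, Vance, Ibarra and Lindqvist all have years on the livery 12 years, so the next rule applies.
Among Drummond, Vance, Ibarra and Lindqvist, by admission number (higher first) (reversed rule for this group): Drummond (792) before Vance (473) before Ibarra (390) before Lindqvist (248).
Full order: Nguyen, Yilmaz, Drummond, Vance, Ibarra, Lindqvist, Okonkwo.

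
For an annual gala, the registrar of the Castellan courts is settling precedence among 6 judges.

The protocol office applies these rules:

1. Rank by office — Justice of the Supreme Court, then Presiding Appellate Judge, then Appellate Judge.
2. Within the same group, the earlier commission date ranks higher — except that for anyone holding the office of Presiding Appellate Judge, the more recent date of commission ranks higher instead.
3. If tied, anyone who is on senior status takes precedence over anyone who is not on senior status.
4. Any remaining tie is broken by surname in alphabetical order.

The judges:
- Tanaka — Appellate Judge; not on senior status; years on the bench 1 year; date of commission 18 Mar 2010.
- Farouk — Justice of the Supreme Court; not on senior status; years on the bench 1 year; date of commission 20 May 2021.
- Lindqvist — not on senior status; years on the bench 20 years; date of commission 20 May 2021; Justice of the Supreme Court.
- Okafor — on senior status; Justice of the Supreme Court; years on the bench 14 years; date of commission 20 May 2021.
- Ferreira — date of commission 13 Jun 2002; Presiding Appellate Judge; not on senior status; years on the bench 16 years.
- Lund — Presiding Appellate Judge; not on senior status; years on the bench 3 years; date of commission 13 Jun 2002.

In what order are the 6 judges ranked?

By office: Okafor, Farouk and Lindqvist (Justice of the Supreme Court); then Ferreira and Lund (Presiding Appellate Judge); then Tanaka (Appellate Judge).
Okafor, Farouk and Lindqvist all have date of commission 20 May 2021, so the next rule applies.
Among Okafor, Farouk and Lindqvist, on senior status before not on senior status: Okafor (on senior status) before Farouk and Lindqvist (not on senior status).
Among Farouk and Lindqvist, alphabetically by surname: Farouk before Lindqvist.
Ferreira and Lund both have date of commission 13 Jun 2002, so the next rule applies.
Ferreira and Lund are each not on senior status, so the next rule applies.
Among Ferreira and Lund, alphabetically by surname: Ferreira before Lund.
Full order: Okafor, Farouk, Lindqvist, Ferreira, Lund, Tanaka.

Okafor, Farouk, Lindqvist, Ferreira, Lund, Tanaka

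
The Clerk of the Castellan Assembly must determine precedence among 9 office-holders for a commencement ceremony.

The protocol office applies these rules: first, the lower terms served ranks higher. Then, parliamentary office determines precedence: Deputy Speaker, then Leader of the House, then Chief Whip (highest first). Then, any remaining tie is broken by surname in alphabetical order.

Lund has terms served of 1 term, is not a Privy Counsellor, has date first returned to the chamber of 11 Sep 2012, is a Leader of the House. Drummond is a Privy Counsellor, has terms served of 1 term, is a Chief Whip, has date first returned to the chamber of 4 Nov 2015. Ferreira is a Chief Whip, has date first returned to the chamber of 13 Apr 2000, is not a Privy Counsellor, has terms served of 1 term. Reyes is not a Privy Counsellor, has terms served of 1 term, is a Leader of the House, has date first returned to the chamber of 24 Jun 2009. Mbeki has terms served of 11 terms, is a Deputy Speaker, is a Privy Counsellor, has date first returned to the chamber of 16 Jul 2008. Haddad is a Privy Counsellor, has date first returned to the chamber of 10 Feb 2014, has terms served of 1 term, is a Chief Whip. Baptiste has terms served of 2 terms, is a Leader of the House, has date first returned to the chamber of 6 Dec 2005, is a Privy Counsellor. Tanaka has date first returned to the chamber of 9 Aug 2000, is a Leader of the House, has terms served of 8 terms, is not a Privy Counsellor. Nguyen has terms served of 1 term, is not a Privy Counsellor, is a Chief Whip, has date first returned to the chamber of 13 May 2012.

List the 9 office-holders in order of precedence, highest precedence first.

By terms served (lower first): Lund, Reyes, Drummond, Ferreira, Haddad and Nguyen (each 1 term); then Baptiste (2 terms); then Tanaka (8 terms); then Mbeki (11 terms).
Among Lund, Reyes, Drummond, Ferreira, Haddad and Nguyen, by parliamentary office: Lund and Reyes (Leader of the House) before Drummond, Ferreira, Haddad and Nguyen (Chief Whip).
Among Lund and Reyes, alphabetically by surname: Lund before Reyes.
Among Drummond, Ferreira, Haddad and Nguyen, alphabetically by surname: Drummond before Ferreira before Haddad before Nguyen.
Full order: Lund, Reyes, Drummond, Ferreira, Haddad, Nguyen, Baptiste, Tanaka, Mbeki.

Lund, Reyes, Drummond, Ferreira, Haddad, Nguyen, Baptiste, Tanaka, Mbeki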